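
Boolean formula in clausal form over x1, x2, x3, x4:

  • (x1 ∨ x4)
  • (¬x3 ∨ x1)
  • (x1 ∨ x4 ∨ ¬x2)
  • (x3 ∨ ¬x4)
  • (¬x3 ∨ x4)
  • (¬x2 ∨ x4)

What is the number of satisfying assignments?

3

Satisfying assignments:
  x1=1 x2=0 x3=0 x4=0
  x1=1 x2=0 x3=1 x4=1
  x1=1 x2=1 x3=1 x4=1
That's 3 in total.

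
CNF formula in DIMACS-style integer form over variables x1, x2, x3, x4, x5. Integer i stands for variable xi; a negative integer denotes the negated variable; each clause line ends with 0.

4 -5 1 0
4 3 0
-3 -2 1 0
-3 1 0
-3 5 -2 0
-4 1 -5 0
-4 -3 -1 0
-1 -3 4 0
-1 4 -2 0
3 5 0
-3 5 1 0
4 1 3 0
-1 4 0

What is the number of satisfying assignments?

2

Satisfying assignments:
  x1=1 x2=0 x3=0 x4=1 x5=1
  x1=1 x2=1 x3=0 x4=1 x5=1
Count: 2.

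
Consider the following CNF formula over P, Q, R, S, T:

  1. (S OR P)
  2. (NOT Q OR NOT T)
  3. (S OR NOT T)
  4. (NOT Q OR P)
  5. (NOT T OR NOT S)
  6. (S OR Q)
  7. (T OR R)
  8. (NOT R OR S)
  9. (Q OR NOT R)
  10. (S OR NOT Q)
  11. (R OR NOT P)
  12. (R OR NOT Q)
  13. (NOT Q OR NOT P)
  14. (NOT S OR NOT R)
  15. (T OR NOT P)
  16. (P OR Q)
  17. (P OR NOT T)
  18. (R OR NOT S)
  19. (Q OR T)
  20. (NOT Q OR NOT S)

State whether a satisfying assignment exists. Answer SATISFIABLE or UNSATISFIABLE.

Q = True:
  propagation gives T=False, P=True; an empty clause results — contradiction.
Q = False:
  propagation gives S=True, T=False; an empty clause results — contradiction.
Every branch closes, so no satisfying assignment exists.

UNSATISFIABLE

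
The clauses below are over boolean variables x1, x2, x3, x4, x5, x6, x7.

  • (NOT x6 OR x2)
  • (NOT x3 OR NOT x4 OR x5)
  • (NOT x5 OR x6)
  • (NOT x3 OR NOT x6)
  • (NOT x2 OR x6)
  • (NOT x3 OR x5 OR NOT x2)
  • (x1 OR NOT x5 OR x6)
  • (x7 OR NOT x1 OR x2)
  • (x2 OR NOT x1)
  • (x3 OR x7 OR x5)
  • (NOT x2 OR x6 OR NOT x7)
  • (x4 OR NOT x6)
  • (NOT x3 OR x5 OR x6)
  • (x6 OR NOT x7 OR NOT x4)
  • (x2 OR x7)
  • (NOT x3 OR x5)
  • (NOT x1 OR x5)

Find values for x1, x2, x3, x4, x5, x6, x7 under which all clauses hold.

x1=False, x2=True, x3=False, x4=True, x5=False, x6=True, x7=True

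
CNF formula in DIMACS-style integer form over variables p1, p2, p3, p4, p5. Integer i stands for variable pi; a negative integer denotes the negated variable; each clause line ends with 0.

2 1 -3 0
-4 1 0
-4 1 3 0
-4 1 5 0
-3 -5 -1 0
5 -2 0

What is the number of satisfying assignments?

Case analysis on p1 and p3:
  p1=T, p3=T: remaining (p2,p4,p5) ∈ {(F,F,F); (F,T,F)} — 2.
  p1=T, p3=F: p4 free; 3 ways for (p2,p5) × 2^1 = 6.
  p1=F, p3=T: remaining (p2,p4,p5) ∈ {(T,F,T)} — 1.
  p1=F, p3=F: remaining (p2,p4,p5) ∈ {(F,F,F); (F,F,T); (T,F,T)} — 3.
Total: 2 + 6 + 1 + 3 = 12.

12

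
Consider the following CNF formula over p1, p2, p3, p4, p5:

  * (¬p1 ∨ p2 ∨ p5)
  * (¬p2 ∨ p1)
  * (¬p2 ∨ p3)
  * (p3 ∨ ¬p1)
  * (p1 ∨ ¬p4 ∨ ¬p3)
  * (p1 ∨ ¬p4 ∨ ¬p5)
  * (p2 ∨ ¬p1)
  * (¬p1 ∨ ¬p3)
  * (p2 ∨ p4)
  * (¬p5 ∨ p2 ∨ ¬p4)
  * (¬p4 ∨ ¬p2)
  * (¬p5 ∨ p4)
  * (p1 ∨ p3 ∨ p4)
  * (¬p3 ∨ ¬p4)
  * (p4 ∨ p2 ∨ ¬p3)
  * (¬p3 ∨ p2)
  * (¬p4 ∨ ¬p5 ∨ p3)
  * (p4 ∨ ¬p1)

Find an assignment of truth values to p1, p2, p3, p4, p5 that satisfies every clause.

Try p1 = False.
  then p2 is forced to False.
  then p4 is forced to True.
  then p3 is forced to False.
  then p5 is forced to False.

p1 = F, p2 = F, p3 = F, p4 = T, p5 = F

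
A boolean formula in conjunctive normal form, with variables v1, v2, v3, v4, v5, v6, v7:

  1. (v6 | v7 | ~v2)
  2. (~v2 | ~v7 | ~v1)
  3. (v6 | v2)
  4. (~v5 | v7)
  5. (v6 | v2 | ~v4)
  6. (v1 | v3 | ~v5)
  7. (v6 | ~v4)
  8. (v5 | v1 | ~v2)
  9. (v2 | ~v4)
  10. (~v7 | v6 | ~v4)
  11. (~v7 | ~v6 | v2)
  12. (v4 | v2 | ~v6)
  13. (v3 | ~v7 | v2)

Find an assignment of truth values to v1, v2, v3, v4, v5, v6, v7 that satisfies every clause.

v1=0, v2=1, v3=1, v4=0, v5=1, v6=1, v7=1

Pure literal: v3 appears only positively; assign v3 = True.
Set v1 = False and propagate.
Set v2 = True and propagate.
  then v5 is forced to True.
  then v7 is forced to True.
The remaining clauses are satisfied by v4 = False, v6 = True.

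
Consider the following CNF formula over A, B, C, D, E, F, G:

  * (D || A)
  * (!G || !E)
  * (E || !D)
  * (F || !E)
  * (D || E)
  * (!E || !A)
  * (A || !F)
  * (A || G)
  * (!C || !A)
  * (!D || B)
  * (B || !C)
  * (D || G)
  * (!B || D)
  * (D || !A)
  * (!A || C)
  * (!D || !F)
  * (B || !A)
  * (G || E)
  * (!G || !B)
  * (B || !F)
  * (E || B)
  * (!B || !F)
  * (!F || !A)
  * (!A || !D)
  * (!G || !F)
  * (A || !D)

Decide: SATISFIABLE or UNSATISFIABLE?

UNSATISFIABLE

A = True:
  propagation gives E=False, D=False; an empty clause results — contradiction.
A = False:
  propagation gives D=True; an empty clause results — contradiction.
Every branch closes, so no satisfying assignment exists.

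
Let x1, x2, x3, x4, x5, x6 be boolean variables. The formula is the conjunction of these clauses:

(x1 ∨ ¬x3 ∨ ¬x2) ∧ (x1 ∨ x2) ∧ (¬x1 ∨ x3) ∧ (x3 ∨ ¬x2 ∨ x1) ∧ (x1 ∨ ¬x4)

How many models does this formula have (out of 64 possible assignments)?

16

Case analysis on x1 and x2:
  x1=T, x2=T: forces x3=T; x4, x5, x6 free → 2^3 = 8.
  x1=T, x2=F: forces x3=T; x4, x5, x6 free → 2^3 = 8.
  x1=F, x2=T: a clause becomes empty — 0.
  x1=F, x2=F: a clause becomes empty — 0.
Total: 8 + 8 + 0 + 0 = 16.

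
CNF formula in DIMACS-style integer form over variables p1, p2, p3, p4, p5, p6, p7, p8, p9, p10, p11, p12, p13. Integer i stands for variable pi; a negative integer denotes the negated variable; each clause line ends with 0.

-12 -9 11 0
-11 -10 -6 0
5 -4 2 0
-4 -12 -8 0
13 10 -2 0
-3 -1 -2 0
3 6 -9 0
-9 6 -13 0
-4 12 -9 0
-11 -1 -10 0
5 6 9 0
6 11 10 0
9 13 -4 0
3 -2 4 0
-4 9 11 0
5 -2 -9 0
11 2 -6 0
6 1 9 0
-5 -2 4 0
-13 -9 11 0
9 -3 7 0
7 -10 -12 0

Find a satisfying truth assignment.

Pure literal: p8 appears only negated; assign p8 = False.
Try p1 = False.
For the remaining variables, p2 = False, p3 = True, p4 = False, p5 = True, p6 = True, p7 = False, p9 = True, p10 = False, p11 = True, p12 = True, p13 = False works.

p1=False, p2=False, p3=True, p4=False, p5=True, p6=True, p7=False, p8=False, p9=True, p10=False, p11=True, p12=True, p13=False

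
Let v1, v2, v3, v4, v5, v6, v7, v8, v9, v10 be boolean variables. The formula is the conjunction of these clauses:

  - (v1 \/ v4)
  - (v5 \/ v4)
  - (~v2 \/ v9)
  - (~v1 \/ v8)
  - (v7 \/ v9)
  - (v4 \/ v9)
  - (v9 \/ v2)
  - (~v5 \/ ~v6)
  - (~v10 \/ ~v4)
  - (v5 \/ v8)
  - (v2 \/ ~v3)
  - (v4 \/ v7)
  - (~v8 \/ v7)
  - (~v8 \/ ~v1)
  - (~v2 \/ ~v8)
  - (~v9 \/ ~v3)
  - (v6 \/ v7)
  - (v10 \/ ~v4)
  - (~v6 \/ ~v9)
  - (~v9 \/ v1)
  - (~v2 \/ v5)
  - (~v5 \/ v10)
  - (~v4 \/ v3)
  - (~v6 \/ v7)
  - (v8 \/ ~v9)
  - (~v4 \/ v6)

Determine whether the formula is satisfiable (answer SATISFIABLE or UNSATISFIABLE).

UNSATISFIABLE

v4 = True:
  propagation gives v10=False; an empty clause results — contradiction.
v4 = False:
  propagation gives v1=True, v5=True, v8=True; an empty clause results — contradiction.
Every branch closes, so no satisfying assignment exists.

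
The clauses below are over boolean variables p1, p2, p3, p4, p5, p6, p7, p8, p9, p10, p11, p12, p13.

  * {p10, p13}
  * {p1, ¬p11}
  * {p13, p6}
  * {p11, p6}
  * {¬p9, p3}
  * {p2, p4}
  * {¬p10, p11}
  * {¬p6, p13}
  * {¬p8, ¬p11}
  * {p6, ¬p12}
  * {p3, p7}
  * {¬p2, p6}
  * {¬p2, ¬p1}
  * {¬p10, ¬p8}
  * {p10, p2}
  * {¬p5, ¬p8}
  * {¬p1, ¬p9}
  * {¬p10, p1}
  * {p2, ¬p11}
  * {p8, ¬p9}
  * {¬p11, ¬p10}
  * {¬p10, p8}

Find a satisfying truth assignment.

p1=F, p2=T, p3=T, p4=T, p5=T, p6=T, p7=F, p8=F, p9=F, p10=F, p11=F, p12=T, p13=T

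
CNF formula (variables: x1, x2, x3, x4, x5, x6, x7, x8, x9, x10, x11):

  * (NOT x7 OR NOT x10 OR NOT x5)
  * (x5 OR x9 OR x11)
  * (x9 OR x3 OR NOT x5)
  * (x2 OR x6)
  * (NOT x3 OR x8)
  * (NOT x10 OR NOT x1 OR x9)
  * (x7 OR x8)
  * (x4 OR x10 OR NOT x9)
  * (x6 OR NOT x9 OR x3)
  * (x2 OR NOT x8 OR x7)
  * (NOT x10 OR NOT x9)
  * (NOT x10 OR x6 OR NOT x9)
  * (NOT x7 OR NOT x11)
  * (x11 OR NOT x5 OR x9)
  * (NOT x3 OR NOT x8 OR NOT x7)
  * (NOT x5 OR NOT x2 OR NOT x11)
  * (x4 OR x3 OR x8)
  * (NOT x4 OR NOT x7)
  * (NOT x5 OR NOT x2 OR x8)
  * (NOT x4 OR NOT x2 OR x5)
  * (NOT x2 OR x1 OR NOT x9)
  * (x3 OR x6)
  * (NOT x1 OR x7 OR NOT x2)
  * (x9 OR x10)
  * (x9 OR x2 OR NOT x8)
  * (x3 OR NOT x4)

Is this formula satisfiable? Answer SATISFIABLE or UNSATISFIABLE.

Pure literal: x6 appears only positively; assign x6 = True.
Try x1 = False.
The remaining clauses are satisfied by x2 = True, x3 = False, x4 = False, x5 = False, x7 = False, x8 = True, x9 = False, x10 = True, x11 = True.
Every clause has at least one true literal under this assignment.
So x1 = F, x2 = T, x3 = F, x4 = F, x5 = F, x6 = T, x7 = F, x8 = T, x9 = F, x10 = T, x11 = T is a satisfying assignment.

SATISFIABLE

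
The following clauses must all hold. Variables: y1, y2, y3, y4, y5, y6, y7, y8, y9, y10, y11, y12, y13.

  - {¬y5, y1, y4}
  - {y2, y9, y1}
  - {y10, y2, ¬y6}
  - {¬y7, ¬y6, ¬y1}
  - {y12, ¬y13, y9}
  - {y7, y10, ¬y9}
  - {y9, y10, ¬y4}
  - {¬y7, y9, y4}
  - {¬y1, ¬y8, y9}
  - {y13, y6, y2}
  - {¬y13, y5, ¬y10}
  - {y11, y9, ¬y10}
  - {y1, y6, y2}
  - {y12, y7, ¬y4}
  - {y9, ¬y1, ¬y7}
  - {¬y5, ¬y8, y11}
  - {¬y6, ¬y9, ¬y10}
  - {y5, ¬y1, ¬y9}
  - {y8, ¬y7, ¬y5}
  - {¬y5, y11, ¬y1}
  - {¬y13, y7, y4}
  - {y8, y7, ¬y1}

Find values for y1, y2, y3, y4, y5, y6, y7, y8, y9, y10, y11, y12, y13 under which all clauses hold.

y1 = False, y2 = True, y3 = True, y4 = True, y5 = True, y6 = True, y7 = True, y8 = True, y9 = False, y10 = True, y11 = True, y12 = False, y13 = False

Check each clause:
  1. {¬y5, y4, y1} — y4 is true.
  2. {y9, y1, y2} — y2 is true.
  3. {¬y6, y2, y10} — y10 is true.
  4. {¬y6, ¬y1, ¬y7} — ¬y1 is true.
  5. {y9, ¬y13, y12} — ¬y13 is true.
  6. {y7, ¬y9, y10} — y10 is true.
  7. {y9, ¬y4, y10} — y10 is true.
  8. {y9, y4, ¬y7} — y4 is true.
  9. {¬y1, y9, ¬y8} — ¬y1 is true.
  10. {y2, y13, y6} — y2 is true.
  11. {¬y10, ¬y13, y5} — ¬y13 is true.
  12. {y11, y9, ¬y10} — y11 is true.
  13. {y6, y2, y1} — y2 is true.
  14. {¬y4, y7, y12} — y7 is true.
  15. {y9, ¬y1, ¬y7} — ¬y1 is true.
  16. {¬y8, y11, ¬y5} — y11 is true.
  17. {¬y10, ¬y9, ¬y6} — ¬y9 is true.
  18. {y5, ¬y1, ¬y9} — y5 is true.
  19. {¬y5, ¬y7, y8} — y8 is true.
  20. {¬y5, ¬y1, y11} — y11 is true.
  21. {y7, ¬y13, y4} — ¬y13 is true.
  22. {¬y1, y8, y7} — y8 is true.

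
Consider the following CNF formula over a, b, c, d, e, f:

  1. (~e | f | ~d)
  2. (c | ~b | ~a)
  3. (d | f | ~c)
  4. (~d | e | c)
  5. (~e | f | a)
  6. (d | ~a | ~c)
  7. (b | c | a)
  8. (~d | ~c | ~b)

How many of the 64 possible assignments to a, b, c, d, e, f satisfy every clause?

19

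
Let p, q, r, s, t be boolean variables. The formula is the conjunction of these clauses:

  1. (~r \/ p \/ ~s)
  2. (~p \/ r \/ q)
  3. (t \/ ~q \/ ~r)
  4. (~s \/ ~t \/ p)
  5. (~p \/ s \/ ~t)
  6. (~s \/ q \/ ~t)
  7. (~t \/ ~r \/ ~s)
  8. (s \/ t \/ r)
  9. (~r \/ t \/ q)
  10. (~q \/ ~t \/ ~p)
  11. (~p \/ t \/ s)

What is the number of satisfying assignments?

7

Case analysis on t and s:
  t=T, s=T: a clause becomes empty — 0.
  t=T, s=F: remaining (p,q,r) ∈ {(F,F,F); (F,F,T); (F,T,F); (F,T,T)} — 4.
  t=F, s=T: remaining (p,q,r) ∈ {(F,F,F); (F,T,F); (T,T,F)} — 3.
  t=F, s=F: a clause becomes empty — 0.
Total: 0 + 4 + 3 + 0 = 7.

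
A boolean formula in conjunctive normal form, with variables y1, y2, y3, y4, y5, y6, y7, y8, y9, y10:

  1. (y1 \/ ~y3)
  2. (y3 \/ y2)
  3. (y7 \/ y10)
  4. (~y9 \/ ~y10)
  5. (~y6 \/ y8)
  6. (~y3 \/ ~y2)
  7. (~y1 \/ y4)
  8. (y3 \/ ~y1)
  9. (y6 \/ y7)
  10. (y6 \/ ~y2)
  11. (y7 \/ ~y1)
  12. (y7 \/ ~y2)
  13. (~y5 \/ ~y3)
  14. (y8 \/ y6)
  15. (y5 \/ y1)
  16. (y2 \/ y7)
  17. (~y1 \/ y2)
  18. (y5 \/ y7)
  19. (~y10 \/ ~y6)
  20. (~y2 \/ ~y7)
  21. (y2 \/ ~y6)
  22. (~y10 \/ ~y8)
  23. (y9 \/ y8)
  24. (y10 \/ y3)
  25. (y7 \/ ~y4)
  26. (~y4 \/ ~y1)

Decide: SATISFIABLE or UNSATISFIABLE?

UNSATISFIABLE

y2 = True:
  propagation gives y3=False, y1=False, y6=True, y8=True; an empty clause results — contradiction.
y2 = False:
  propagation gives y3=True, y1=True; an empty clause results — contradiction.
Every branch closes, so no satisfying assignment exists.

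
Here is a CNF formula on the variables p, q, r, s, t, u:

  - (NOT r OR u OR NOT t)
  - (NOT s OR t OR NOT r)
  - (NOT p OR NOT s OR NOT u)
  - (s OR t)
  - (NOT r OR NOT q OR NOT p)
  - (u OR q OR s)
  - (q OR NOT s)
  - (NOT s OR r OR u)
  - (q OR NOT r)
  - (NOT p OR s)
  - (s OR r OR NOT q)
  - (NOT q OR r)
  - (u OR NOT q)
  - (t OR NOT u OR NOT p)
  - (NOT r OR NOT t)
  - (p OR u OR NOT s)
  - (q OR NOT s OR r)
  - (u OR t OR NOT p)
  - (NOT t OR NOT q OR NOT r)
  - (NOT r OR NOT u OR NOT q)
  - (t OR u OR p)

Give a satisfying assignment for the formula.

p=False  q=False  r=False  s=False  t=True  u=True

Check each clause:
  1. (NOT t OR NOT r OR u) — NOT r is true.
  2. (NOT s OR t OR NOT r) — t is true.
  3. (NOT p OR NOT u OR NOT s) — NOT s is true.
  4. (s OR t) — t is true.
  5. (NOT q OR NOT p OR NOT r) — NOT r is true.
  6. (s OR q OR u) — u is true.
  7. (q OR NOT s) — NOT s is true.
  8. (NOT s OR r OR u) — NOT s is true.
  9. (q OR NOT r) — NOT r is true.
  10. (NOT p OR s) — NOT p is true.
  11. (NOT q OR s OR r) — NOT q is true.
  12. (NOT q OR r) — NOT q is true.
  13. (u OR NOT q) — u is true.
  14. (t OR NOT u OR NOT p) — t is true.
  15. (NOT t OR NOT r) — NOT r is true.
  16. (NOT s OR p OR u) — NOT s is true.
  17. (NOT s OR q OR r) — NOT s is true.
  18. (NOT p OR u OR t) — t is true.
  19. (NOT t OR NOT q OR NOT r) — NOT r is true.
  20. (NOT u OR NOT r OR NOT q) — NOT r is true.
  21. (t OR u OR p) — t is true.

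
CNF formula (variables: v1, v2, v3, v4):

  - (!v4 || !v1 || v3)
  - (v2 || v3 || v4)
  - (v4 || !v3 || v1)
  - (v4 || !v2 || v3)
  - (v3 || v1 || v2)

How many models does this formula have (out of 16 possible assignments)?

Case analysis on v3 and v4:
  v3=1, v4=1: remaining (v1,v2) ∈ {(0,0); (0,1); (1,0); (1,1)} — 4.
  v3=1, v4=0: remaining (v1,v2) ∈ {(1,0); (1,1)} — 2.
  v3=0, v4=1: remaining (v1,v2) ∈ {(0,1)} — 1.
  v3=0, v4=0: a clause becomes empty — 0.
Total: 4 + 2 + 1 + 0 = 7.

7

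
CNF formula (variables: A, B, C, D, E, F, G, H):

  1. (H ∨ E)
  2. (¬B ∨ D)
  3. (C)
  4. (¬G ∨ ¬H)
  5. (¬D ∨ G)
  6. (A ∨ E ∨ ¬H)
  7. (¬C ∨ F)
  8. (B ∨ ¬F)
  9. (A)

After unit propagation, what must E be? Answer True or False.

True

(C) stands alone — C = True.
(F ∨ ¬C): since C = True, the clause reduces to (F). F = True.
(B ∨ ¬F): since F = True, the clause reduces to (B). B = True.
(D ∨ ¬B) with B = True leaves only D, so D = True.
(G ∨ ¬D): since D = True, the clause reduces to (G). G = True.
(¬H ∨ ¬G) with G = True leaves only ¬H, so H = False.
From (H ∨ E) and H = False: E = True.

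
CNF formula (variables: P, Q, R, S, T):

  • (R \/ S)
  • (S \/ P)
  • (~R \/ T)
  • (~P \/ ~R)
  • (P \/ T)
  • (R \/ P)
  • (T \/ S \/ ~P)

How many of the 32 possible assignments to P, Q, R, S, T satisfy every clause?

Satisfying assignments:
  P=F Q=F R=T S=T T=T
  P=F Q=T R=T S=T T=T
  P=T Q=F R=F S=T T=F
  P=T Q=F R=F S=T T=T
  P=T Q=T R=F S=T T=F
  P=T Q=T R=F S=T T=T
Count: 6.

6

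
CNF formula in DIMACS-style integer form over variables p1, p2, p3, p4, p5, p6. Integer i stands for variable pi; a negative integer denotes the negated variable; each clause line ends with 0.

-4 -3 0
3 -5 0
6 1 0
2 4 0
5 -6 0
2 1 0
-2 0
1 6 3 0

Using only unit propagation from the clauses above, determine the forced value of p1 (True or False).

(~p2) is a unit clause: p2 = False.
From (p4 | p2) and p2 = False: p4 = True.
In (~p4 | ~p3), ~p4 is now false; ~p3 must hold, so p3 = False.
(~p5 | p3) with p3 = False leaves only ~p5, so p5 = False.
From (p5 | ~p6) and p5 = False: p6 = False.
(p1 | p6) with p6 = False leaves only p1, so p1 = True.

True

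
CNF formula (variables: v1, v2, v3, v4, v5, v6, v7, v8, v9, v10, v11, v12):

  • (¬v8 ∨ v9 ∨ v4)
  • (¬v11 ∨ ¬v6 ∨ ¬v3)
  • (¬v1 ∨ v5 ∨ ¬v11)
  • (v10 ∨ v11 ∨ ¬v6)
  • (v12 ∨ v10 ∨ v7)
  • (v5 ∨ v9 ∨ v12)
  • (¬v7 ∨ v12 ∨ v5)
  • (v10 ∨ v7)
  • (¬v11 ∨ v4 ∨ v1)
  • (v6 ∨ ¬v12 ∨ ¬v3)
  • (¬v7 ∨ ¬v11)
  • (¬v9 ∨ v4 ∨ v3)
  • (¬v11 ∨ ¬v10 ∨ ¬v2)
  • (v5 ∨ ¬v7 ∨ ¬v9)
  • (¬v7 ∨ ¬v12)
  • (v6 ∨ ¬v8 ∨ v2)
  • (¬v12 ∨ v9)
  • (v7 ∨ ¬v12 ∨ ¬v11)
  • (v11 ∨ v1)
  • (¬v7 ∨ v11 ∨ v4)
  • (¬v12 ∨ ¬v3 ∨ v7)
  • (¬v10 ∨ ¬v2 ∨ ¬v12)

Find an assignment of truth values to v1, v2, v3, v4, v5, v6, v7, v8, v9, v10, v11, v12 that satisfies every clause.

Pure literal: v4 appears only positively; assign v4 = True.
Set v1 = True and propagate.
Try v2 = False.
Try v3 = False.
The remaining clauses are satisfied by v5 = False, v6 = True, v7 = False, v8 = True, v9 = True, v10 = True, v11 = False, v12 = True.
Every clause has at least one true literal under this assignment.

v1=True, v2=False, v3=False, v4=True, v5=False, v6=True, v7=False, v8=True, v9=True, v10=True, v11=False, v12=True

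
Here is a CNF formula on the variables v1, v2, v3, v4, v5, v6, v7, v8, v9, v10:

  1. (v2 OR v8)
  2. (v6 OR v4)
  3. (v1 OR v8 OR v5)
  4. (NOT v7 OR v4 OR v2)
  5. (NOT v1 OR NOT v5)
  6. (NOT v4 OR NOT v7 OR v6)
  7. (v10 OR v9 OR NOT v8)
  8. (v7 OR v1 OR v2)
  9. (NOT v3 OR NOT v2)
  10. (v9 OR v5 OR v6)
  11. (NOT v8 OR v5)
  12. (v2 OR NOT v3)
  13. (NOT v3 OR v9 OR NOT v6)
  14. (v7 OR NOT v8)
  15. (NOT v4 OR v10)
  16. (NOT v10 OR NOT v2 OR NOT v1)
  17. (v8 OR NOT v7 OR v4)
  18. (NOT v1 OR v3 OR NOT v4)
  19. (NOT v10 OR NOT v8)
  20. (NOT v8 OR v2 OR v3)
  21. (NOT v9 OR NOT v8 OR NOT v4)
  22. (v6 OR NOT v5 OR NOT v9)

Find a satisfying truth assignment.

Branch on v1: take v1 = False.
Set v2 = True and propagate.
  then v3 is forced to False.
For the remaining variables, v4 = False, v5 = True, v6 = True, v7 = False, v8 = False, v9 = False, v10 = True works.
Every clause has at least one true literal under this assignment.

v1 = 0, v2 = 1, v3 = 0, v4 = 0, v5 = 1, v6 = 1, v7 = 0, v8 = 0, v9 = 0, v10 = 1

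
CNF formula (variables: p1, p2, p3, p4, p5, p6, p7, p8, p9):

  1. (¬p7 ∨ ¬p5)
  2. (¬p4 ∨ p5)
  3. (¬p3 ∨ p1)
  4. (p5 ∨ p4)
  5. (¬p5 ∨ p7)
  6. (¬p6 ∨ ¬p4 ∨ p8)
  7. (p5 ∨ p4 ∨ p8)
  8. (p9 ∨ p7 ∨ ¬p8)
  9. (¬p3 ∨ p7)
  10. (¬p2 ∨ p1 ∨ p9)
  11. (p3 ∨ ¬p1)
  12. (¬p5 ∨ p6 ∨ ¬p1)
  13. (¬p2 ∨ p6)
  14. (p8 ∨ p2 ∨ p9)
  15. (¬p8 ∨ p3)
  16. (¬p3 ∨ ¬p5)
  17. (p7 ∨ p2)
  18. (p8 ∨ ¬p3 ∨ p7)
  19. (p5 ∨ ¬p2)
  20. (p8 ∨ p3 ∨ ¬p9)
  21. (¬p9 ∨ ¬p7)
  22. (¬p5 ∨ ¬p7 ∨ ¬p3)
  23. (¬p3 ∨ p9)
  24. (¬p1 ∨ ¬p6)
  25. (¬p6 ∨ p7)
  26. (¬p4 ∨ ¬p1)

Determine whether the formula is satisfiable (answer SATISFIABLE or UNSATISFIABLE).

UNSATISFIABLE

p3 = True:
  propagation gives p1=True, p7=True, p5=False, p4=False; an empty clause results — contradiction.
p3 = False:
  propagation gives p1=False, p8=False, p9=False, p2=False; an empty clause results — contradiction.
Every branch closes, so no satisfying assignment exists.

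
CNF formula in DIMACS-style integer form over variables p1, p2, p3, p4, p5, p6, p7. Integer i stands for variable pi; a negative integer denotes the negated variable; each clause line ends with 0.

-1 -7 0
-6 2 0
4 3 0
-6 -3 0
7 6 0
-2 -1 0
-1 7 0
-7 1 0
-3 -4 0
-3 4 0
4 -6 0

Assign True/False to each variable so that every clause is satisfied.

p1=False, p2=True, p3=False, p4=True, p5=False, p6=True, p7=False

Branch on p1: take p1 = False.
  then p7 is forced to False.
  then p6 is forced to True.
  then p2 is forced to True.
  then p3 is forced to False.
  then p4 is forced to True.
p5 is now unconstrained; take p5 = False.
Every clause has at least one true literal under this assignment.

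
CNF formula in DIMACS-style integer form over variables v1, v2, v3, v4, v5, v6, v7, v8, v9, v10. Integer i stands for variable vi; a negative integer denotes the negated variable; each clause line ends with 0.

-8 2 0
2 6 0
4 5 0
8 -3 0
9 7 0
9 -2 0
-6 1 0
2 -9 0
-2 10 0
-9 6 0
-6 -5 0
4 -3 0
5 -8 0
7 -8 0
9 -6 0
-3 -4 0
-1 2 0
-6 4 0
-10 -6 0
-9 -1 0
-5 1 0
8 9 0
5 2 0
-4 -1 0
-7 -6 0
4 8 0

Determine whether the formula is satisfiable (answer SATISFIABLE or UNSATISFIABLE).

UNSATISFIABLE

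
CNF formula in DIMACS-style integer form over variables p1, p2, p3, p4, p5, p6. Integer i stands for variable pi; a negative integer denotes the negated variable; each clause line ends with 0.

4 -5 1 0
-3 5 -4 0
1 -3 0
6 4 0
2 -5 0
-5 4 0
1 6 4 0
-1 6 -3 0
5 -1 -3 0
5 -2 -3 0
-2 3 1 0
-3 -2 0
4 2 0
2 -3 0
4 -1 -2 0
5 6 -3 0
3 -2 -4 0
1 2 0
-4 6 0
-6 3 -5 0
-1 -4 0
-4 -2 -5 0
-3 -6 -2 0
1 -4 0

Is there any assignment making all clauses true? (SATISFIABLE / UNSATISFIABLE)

p3 = True:
  propagation gives p1=True, p6=True, p5=True, p2=True; an empty clause results — contradiction.
p3 = False:
  p4 = True:
    propagation gives p2=False, p5=False, p1=True; an empty clause results — contradiction.
  p4 = False:
    propagation gives p6=True, p5=False, p2=True, p1=True; an empty clause results — contradiction.
Every branch closes, so no satisfying assignment exists.

UNSATISFIABLE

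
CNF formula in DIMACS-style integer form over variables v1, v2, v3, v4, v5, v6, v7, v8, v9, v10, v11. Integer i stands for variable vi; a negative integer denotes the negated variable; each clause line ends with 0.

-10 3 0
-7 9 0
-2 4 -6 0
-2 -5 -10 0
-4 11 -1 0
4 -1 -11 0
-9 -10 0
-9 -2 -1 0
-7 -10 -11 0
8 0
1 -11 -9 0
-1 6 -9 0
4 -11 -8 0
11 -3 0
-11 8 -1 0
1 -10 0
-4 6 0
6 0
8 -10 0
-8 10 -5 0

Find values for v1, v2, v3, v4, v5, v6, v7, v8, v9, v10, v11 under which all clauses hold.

The clause (v8) is unit: v8 must be True.
(v6) is a unit clause, so v6 = True.
Pure literal: v2 appears only negated; assign v2 = False.
Pure literal: v5 appears only negated; assign v5 = False.
Set v1 = False and propagate.
  then v10 is forced to False.
Branch on v3: take v3 = False.
Try v4 = False.
  then v11 is forced to False.
The remaining clauses are satisfied by v7 = False, v9 = True.
Every clause has at least one true literal under this assignment.
Check each clause:
  1. (¬v10 ∨ v3) — ¬v10 is true.
  2. (v9 ∨ ¬v7) — v9 is true.
  3. (¬v6 ∨ v4 ∨ ¬v2) — ¬v2 is true.
  4. (¬v5 ∨ ¬v10 ∨ ¬v2) — ¬v5 is true.
  5. (¬v1 ∨ ¬v4 ∨ v11) — ¬v4 is true.
  6. (¬v1 ∨ ¬v11 ∨ v4) — ¬v11 is true.
  7. (¬v10 ∨ ¬v9) — ¬v10 is true.
  8. (¬v9 ∨ ¬v1 ∨ ¬v2) — ¬v2 is true.
  9. (¬v11 ∨ ¬v10 ∨ ¬v7) — ¬v7 is true.
  10. (v8) — v8 is true.
  11. (¬v9 ∨ ¬v11 ∨ v1) — ¬v11 is true.
  12. (¬v1 ∨ v6 ∨ ¬v9) — v6 is true.
  13. (¬v11 ∨ v4 ∨ ¬v8) — ¬v11 is true.
  14. (v11 ∨ ¬v3) — ¬v3 is true.
  15. (¬v11 ∨ ¬v1 ∨ v8) — v8 is true.
  16. (v1 ∨ ¬v10) — ¬v10 is true.
  17. (v6 ∨ ¬v4) — ¬v4 is true.
  18. (v6) — v6 is true.
  19. (¬v10 ∨ v8) — v8 is true.
  20. (v10 ∨ ¬v8 ∨ ¬v5) — ¬v5 is true.

v1 = False, v2 = False, v3 = False, v4 = False, v5 = False, v6 = True, v7 = False, v8 = True, v9 = True, v10 = False, v11 = False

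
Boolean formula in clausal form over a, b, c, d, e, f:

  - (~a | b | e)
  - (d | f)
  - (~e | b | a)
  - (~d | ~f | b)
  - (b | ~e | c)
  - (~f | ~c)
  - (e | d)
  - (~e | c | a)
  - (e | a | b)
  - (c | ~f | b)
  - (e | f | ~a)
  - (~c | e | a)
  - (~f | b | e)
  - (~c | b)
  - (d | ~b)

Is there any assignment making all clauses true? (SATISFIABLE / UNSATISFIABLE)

SATISFIABLE

Branch on a: take a = True.
For the remaining variables, b = True, c = False, d = True, e = True, f = False works.
So a = T, b = T, c = F, d = T, e = T, f = F is a satisfying assignment.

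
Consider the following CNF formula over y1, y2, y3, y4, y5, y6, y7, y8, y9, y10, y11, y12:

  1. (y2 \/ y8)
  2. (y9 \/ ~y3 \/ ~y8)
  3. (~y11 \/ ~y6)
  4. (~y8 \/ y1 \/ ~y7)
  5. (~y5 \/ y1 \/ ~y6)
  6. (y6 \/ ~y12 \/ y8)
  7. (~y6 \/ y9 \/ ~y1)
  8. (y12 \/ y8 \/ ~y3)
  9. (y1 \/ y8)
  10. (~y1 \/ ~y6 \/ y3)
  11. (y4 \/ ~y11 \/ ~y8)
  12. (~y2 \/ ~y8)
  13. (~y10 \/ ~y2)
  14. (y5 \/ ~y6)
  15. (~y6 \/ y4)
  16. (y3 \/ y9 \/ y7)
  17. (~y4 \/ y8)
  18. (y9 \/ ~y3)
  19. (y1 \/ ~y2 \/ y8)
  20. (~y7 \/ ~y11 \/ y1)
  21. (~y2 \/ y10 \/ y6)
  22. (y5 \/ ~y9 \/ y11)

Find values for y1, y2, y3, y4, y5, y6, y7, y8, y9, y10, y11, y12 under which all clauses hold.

Try y1 = False.
  then y8 is forced to True.
  then y7 is forced to False.
  then y2 is forced to False.
Try y3 = True.
  then y9 is forced to True.
For the remaining variables, y4 = True, y5 = True, y6 = False, y10 = False, y11 = False, y12 = False works.

y1 = F, y2 = F, y3 = T, y4 = T, y5 = T, y6 = F, y7 = F, y8 = T, y9 = T, y10 = F, y11 = F, y12 = F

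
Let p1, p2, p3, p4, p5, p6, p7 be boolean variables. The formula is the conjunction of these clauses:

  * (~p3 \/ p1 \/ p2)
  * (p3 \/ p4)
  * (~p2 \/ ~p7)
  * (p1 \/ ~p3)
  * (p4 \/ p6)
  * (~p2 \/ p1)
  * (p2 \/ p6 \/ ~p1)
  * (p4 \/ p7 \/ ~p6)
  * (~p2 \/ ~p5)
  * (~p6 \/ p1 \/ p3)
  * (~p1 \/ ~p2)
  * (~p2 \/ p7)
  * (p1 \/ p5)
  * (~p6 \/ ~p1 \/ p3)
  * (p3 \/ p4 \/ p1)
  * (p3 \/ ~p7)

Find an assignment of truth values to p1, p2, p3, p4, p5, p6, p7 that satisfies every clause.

Pure literal: p4 appears only positively; assign p4 = True.
Branch on p1: take p1 = True.
  then p2 is forced to False.
  then p6 is forced to True.
  then p3 is forced to True.
p5, p7 are now unconstrained; take p5 = True, p7 = True.
Every clause has at least one true literal under this assignment.

p1=T, p2=F, p3=T, p4=T, p5=T, p6=T, p7=T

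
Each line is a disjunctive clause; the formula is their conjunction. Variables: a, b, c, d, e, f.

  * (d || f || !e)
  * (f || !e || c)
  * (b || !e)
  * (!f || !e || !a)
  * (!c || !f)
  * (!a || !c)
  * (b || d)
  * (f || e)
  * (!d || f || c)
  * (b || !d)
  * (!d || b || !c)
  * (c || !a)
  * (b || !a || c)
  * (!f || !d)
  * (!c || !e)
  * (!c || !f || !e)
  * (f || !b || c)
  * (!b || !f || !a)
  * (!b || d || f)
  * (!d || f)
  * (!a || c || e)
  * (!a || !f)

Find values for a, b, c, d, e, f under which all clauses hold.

a=F, b=T, c=F, d=F, e=F, f=T

a occurs only negated in the remaining clauses — set a = False.
Set b = True and propagate.
For the remaining variables, c = False, d = False, e = False, f = True works.
Every clause has at least one true literal under this assignment.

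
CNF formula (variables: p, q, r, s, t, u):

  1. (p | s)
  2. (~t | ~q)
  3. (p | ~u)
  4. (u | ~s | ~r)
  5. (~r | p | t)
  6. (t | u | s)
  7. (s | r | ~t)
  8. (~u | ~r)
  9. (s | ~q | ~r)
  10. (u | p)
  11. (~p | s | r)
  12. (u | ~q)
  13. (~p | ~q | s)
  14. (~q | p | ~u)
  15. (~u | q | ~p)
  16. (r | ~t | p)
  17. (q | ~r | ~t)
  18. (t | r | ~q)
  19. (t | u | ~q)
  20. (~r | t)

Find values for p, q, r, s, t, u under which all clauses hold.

p=T, q=F, r=F, s=T, t=F, u=F

Check each clause:
  1. (s | p) — p is true.
  2. (~t | ~q) — ~t is true.
  3. (p | ~u) — p is true.
  4. (~r | ~s | u) — ~r is true.
  5. (t | ~r | p) — ~r is true.
  6. (t | s | u) — s is true.
  7. (r | s | ~t) — s is true.
  8. (~r | ~u) — ~u is true.
  9. (s | ~q | ~r) — s is true.
  10. (u | p) — p is true.
  11. (~p | r | s) — s is true.
  12. (u | ~q) — ~q is true.
  13. (~p | s | ~q) — s is true.
  14. (~u | p | ~q) — p is true.
  15. (~p | q | ~u) — ~u is true.
  16. (p | r | ~t) — p is true.
  17. (~r | ~t | q) — ~t is true.
  18. (r | t | ~q) — ~q is true.
  19. (~q | t | u) — ~q is true.
  20. (~r | t) — ~r is true.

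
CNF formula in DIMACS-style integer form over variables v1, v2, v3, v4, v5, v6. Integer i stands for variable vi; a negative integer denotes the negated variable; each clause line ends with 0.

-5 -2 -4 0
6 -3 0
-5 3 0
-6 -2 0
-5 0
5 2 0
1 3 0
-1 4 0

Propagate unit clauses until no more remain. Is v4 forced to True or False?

Unit clause (~v5) sets v5 = False.
In (v2 \/ v5), v5 is now false; v2 must hold, so v2 = True.
(~v2 \/ ~v6): since v2 = True, the clause reduces to (~v6). v6 = False.
From (~v3 \/ v6) and v6 = False: v3 = False.
(v3 \/ v1): since v3 = False, the clause reduces to (v1). v1 = True.
(~v1 \/ v4): since v1 = True, the clause reduces to (v4). v4 = True.

True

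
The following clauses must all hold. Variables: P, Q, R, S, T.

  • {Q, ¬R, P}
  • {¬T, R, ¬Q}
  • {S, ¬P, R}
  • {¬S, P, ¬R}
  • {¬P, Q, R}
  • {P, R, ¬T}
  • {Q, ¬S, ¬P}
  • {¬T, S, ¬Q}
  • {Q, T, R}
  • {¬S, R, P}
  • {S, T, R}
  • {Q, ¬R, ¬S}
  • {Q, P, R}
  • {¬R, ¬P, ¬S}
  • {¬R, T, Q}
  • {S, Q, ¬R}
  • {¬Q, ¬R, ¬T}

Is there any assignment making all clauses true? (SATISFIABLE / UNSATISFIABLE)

Set P = False and propagate.
The remaining clauses are satisfied by Q = True, R = True, S = False, T = False.
Every clause has at least one true literal under this assignment.
So P = False  Q = True  R = True  S = False  T = False is a satisfying assignment.

SATISFIABLE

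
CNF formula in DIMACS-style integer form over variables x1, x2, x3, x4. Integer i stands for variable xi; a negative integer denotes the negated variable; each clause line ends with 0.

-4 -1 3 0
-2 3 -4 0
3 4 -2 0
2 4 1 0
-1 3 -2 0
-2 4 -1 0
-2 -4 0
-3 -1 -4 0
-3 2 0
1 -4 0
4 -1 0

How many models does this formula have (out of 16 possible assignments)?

1

The models are:
  x1=0 x2=1 x3=1 x4=0
That's 1 in total.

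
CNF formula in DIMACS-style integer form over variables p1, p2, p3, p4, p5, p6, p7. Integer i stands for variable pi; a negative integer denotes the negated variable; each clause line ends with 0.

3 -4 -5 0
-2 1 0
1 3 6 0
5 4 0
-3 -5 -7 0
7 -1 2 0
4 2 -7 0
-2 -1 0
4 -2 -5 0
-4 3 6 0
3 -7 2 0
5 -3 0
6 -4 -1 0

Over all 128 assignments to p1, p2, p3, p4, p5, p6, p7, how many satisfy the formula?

6

The models are:
  p1=0 p2=0 p3=0 p4=0 p5=1 p6=1 p7=0
  p1=0 p2=0 p3=0 p4=1 p5=0 p6=1 p7=0
  p1=0 p2=0 p3=1 p4=0 p5=1 p6=0 p7=0
  p1=0 p2=0 p3=1 p4=0 p5=1 p6=1 p7=0
  p1=0 p2=0 p3=1 p4=1 p5=1 p6=0 p7=0
  p1=0 p2=0 p3=1 p4=1 p5=1 p6=1 p7=0
Count: 6.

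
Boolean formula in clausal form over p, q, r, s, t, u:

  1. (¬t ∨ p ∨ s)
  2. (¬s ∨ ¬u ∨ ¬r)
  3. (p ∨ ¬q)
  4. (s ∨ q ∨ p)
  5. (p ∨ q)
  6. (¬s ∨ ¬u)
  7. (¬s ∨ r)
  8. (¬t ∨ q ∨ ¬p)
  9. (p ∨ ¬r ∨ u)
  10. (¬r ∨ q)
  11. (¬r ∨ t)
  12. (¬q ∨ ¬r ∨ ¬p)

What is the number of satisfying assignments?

6

The models are:
  p=T q=F r=F s=F t=F u=F
  p=T q=F r=F s=F t=F u=T
  p=T q=T r=F s=F t=F u=F
  p=T q=T r=F s=F t=F u=T
  p=T q=T r=F s=F t=T u=F
  p=T q=T r=F s=F t=T u=T
Count: 6.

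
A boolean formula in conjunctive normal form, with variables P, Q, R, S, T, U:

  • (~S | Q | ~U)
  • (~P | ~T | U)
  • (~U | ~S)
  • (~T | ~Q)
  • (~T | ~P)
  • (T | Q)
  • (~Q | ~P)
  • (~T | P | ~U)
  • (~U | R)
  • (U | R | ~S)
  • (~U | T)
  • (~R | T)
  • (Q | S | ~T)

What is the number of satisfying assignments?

2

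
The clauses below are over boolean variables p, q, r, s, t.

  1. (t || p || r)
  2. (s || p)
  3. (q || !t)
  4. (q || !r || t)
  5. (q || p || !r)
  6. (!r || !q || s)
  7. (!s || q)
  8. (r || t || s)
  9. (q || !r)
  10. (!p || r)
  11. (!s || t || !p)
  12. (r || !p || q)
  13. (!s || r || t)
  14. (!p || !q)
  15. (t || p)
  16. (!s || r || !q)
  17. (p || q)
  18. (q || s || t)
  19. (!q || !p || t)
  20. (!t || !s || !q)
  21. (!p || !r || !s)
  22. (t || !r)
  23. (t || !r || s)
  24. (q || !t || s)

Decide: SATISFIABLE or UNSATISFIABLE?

UNSATISFIABLE

q = True:
  propagation gives p=False, s=True, t=True; an empty clause results — contradiction.
q = False:
  propagation gives t=False, r=False, p=True; an empty clause results — contradiction.
Every branch closes, so no satisfying assignment exists.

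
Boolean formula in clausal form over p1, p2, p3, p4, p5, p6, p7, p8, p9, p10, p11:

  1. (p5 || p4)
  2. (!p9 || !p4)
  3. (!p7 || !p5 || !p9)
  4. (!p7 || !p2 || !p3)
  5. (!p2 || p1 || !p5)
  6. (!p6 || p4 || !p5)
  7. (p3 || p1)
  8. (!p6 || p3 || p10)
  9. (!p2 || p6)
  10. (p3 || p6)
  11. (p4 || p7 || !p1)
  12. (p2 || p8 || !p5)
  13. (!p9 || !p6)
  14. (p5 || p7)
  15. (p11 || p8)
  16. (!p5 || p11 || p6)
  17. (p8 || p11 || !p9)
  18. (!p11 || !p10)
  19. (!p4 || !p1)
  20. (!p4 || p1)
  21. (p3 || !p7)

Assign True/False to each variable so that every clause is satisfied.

p8 occurs only positively in the remaining clauses — set p8 = True.
p9 occurs only negated in the remaining clauses — set p9 = False.
Try p1 = False.
  then p3 is forced to True.
  then p4 is forced to False.
  then p5 is forced to True.
  then p2 is forced to False.
  then p6 is forced to False.
  then p11 is forced to True.
  then p10 is forced to False.
p7 is now unconstrained; take p7 = True.

p1=False, p2=False, p3=True, p4=False, p5=True, p6=False, p7=True, p8=True, p9=False, p10=False, p11=True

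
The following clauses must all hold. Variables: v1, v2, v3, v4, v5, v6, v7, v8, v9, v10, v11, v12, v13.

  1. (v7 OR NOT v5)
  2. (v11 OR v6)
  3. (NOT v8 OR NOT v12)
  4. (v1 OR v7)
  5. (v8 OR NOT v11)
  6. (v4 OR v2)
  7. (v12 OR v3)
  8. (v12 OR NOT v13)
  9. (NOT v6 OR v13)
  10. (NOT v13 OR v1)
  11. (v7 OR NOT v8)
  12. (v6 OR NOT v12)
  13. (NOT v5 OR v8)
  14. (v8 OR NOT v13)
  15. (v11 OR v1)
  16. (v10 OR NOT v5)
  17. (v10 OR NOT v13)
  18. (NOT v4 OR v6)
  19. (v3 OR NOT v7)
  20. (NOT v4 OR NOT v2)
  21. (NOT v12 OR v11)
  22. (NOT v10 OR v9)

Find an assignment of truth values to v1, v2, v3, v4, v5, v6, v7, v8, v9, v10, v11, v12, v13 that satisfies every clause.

v1=F, v2=T, v3=T, v4=F, v5=T, v6=F, v7=T, v8=T, v9=T, v10=T, v11=T, v12=F, v13=F

Check each clause:
  1. (v7 OR NOT v5) — v7 is true.
  2. (v6 OR v11) — v11 is true.
  3. (NOT v8 OR NOT v12) — NOT v12 is true.
  4. (v1 OR v7) — v7 is true.
  5. (NOT v11 OR v8) — v8 is true.
  6. (v4 OR v2) — v2 is true.
  7. (v3 OR v12) — v3 is true.
  8. (v12 OR NOT v13) — NOT v13 is true.
  9. (v13 OR NOT v6) — NOT v6 is true.
  10. (NOT v13 OR v1) — NOT v13 is true.
  11. (v7 OR NOT v8) — v7 is true.
  12. (v6 OR NOT v12) — NOT v12 is true.
  13. (NOT v5 OR v8) — v8 is true.
  14. (NOT v13 OR v8) — v8 is true.
  15. (v11 OR v1) — v11 is true.
  16. (NOT v5 OR v10) — v10 is true.
  17. (NOT v13 OR v10) — v10 is true.
  18. (NOT v4 OR v6) — NOT v4 is true.
  19. (NOT v7 OR v3) — v3 is true.
  20. (NOT v2 OR NOT v4) — NOT v4 is true.
  21. (NOT v12 OR v11) — v11 is true.
  22. (v9 OR NOT v10) — v9 is true.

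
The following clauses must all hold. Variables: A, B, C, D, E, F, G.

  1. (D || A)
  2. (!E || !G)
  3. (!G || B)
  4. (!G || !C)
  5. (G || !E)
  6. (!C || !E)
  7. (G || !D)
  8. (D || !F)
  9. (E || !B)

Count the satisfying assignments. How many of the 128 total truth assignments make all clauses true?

The models are:
  A=T B=F C=F D=F E=F F=F G=F
  A=T B=F C=T D=F E=F F=F G=F
Count: 2.

2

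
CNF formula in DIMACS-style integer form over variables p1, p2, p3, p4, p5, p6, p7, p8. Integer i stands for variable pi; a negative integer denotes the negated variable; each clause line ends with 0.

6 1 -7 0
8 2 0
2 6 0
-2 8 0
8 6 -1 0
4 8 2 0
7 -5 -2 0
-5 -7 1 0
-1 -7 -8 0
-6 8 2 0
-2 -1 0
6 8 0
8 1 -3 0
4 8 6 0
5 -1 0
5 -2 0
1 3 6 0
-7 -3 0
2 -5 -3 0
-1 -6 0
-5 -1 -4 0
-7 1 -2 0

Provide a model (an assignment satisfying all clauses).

p1 = False, p2 = False, p3 = False, p4 = False, p5 = False, p6 = True, p7 = True, p8 = True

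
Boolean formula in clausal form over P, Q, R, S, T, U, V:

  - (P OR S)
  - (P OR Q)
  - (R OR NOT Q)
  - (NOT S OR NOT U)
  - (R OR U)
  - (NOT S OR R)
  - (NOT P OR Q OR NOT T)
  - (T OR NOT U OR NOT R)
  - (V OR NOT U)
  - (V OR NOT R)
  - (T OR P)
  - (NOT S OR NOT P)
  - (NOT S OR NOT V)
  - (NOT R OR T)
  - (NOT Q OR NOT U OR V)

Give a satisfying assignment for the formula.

Set P = True and propagate.
  then S is forced to False.
Set Q = True and propagate.
  then R is forced to True.
  then V is forced to True.
  then T is forced to True.
U is now unconstrained; take U = True.
Every clause has at least one true literal under this assignment.
Check each clause:
  1. (P OR S) — P is true.
  2. (P OR Q) — P is true.
  3. (R OR NOT Q) — R is true.
  4. (NOT S OR NOT U) — NOT S is true.
  5. (R OR U) — R is true.
  6. (NOT S OR R) — R is true.
  7. (Q OR NOT T OR NOT P) — Q is true.
  8. (NOT R OR NOT U OR T) — T is true.
  9. (V OR NOT U) — V is true.
  10. (V OR NOT R) — V is true.
  11. (T OR P) — P is true.
  12. (NOT S OR NOT P) — NOT S is true.
  13. (NOT S OR NOT V) — NOT S is true.
  14. (T OR NOT R) — T is true.
  15. (V OR NOT U OR NOT Q) — V is true.

P=T, Q=T, R=T, S=F, T=T, U=T, V=T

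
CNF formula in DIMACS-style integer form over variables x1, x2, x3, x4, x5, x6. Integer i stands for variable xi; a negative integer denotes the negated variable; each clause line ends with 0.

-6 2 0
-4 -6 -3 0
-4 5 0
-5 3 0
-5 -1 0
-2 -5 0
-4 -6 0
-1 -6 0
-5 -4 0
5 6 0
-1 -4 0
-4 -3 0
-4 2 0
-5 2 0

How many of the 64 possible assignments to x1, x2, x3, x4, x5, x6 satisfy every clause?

The models are:
  x1=F x2=T x3=F x4=F x5=F x6=T
  x1=F x2=T x3=T x4=F x5=F x6=T
That's 2 in total.

2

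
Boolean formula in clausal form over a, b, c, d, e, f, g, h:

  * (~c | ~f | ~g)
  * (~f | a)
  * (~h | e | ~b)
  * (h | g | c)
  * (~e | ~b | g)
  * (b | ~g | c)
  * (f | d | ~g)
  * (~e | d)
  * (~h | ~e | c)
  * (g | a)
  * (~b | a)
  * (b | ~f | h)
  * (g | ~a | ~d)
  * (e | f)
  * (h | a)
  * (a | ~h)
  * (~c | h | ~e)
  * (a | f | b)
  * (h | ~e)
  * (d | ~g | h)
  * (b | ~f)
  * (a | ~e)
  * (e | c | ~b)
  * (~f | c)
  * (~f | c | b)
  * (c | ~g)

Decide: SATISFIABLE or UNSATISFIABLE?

SATISFIABLE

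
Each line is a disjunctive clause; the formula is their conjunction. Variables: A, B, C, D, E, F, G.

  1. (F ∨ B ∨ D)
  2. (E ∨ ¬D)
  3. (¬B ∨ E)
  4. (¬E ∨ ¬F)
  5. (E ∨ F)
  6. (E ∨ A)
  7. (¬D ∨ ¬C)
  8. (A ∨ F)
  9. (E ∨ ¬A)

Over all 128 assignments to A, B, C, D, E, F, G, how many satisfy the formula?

8

Case analysis on E and F:
  E=T, F=T: a clause becomes empty — 0.
  E=T, F=F: G free; 4 ways for (A,B,C,D) × 2^1 = 8.
  E=F, F=T: a clause becomes empty — 0.
  E=F, F=F: a clause becomes empty — 0.
Total: 0 + 8 + 0 + 0 = 8.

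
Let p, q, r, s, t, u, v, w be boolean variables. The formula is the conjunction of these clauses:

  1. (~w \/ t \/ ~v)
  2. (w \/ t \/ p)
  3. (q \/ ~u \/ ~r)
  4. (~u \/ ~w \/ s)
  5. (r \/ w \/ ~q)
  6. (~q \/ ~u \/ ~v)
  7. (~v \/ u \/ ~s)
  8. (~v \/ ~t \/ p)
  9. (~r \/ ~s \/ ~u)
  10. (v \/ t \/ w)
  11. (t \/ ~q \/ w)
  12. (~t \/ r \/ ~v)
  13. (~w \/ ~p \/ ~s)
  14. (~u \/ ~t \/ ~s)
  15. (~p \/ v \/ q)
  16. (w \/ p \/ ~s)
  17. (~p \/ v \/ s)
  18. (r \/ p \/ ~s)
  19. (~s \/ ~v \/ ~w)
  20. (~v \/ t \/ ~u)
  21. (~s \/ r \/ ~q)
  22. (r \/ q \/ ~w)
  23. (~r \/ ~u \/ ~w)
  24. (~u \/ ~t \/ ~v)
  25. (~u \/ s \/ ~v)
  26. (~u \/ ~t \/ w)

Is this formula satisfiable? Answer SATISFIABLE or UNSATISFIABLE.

SATISFIABLE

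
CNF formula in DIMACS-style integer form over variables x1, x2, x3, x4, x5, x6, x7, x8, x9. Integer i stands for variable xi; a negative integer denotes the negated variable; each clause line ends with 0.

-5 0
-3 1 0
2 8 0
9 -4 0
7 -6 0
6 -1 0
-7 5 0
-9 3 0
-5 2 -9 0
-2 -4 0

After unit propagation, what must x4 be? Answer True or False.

False

(¬x5) is a unit clause: x5 = False.
In (¬x7 ∨ x5), x5 is now false; ¬x7 must hold, so x7 = False.
(¬x6 ∨ x7): since x7 = False, the clause reduces to (¬x6). x6 = False.
From (¬x1 ∨ x6) and x6 = False: x1 = False.
(x1 ∨ ¬x3): since x1 = False, the clause reduces to (¬x3). x3 = False.
In (x3 ∨ ¬x9), x3 is now false; ¬x9 must hold, so x9 = False.
(¬x4 ∨ x9) with x9 = False leaves only ¬x4, so x4 = False.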